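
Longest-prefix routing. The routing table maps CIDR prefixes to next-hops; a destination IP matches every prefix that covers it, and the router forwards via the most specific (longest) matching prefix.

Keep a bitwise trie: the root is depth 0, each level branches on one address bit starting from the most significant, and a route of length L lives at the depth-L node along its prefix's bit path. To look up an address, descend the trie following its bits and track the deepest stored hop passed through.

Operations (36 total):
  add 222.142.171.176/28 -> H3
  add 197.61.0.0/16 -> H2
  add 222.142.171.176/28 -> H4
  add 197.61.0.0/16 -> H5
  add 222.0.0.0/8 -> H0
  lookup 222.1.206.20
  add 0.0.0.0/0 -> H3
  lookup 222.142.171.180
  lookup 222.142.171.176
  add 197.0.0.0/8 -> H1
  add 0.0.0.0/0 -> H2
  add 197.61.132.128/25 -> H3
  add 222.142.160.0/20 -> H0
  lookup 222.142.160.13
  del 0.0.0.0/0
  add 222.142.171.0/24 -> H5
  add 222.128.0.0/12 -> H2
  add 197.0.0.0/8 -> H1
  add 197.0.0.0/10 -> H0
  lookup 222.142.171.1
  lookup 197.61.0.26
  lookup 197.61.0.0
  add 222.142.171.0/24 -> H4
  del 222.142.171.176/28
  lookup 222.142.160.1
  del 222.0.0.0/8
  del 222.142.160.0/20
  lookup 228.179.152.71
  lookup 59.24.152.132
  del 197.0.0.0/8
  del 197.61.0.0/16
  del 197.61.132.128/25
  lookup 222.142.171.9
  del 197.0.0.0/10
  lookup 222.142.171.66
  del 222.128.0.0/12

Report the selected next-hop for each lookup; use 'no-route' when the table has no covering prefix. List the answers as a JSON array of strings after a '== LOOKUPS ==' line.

Trace:
  add 222.142.171.176/28 -> H3 at depth 28
  add 197.61.0.0/16 -> H2 at depth 16
  add 222.142.171.176/28 -> H4 at depth 28
  add 197.61.0.0/16 -> H5 at depth 16
  add 222.0.0.0/8 -> H0 at depth 8
  ? 222.1.206.20  path d0:-→d1:-→d2:-→d3:-→d4:-→d5:-→d6:-→d7:-→d8:H0  best=H0
  add 0.0.0.0/0 -> H3 at depth 0
  ? 222.142.171.180  path d0:H3→d1:-→d2:-→d3:-→d4:-→d5:-→d6:-→d7:-→d8:H0→d9:-→d10:-→d11:-→d12:-→d13:-→d14:-→d15:-→d16:-→d17:-→d18:-→d19:-→d20:-→d21:-→d22:-→d23:-→d24:-→d25:-→d26:-→d27:-→d28:H4  best=H4
  ? 222.142.171.176  path d0:H3→d1:-→d2:-→d3:-→d4:-→d5:-→d6:-→d7:-→d8:H0→d9:-→d10:-→d11:-→d12:-→d13:-→d14:-→d15:-→d16:-→d17:-→d18:-→d19:-→d20:-→d21:-→d22:-→d23:-→d24:-→d25:-→d26:-→d27:-→d28:H4  best=H4
  add 197.0.0.0/8 -> H1 at depth 8
  add 0.0.0.0/0 -> H2 at depth 0
  add 197.61.132.128/25 -> H3 at depth 25
  add 222.142.160.0/20 -> H0 at depth 20
  ? 222.142.160.13  path d0:H2→d1:-→d2:-→d3:-→d4:-→d5:-→d6:-→d7:-→d8:H0→d9:-→d10:-→d11:-→d12:-→d13:-→d14:-→d15:-→d16:-→d17:-→d18:-→d19:-→d20:H0  best=H0
  del 0.0.0.0/0 (clear depth 0)
  add 222.142.171.0/24 -> H5 at depth 24
  add 222.128.0.0/12 -> H2 at depth 12
  add 197.0.0.0/8 -> H1 at depth 8
  add 197.0.0.0/10 -> H0 at depth 10
  ? 222.142.171.1  path d0:-→d1:-→d2:-→d3:-→d4:-→d5:-→d6:-→d7:-→d8:H0→d9:-→d10:-→d11:-→d12:H2→d13:-→d14:-→d15:-→d16:-→d17:-→d18:-→d19:-→d20:H0→d21:-→d22:-→d23:-→d24:H5  best=H5
  ? 197.61.0.26  path d0:-→d1:-→d2:-→d3:-→d4:-→d5:-→d6:-→d7:-→d8:H1→d9:-→d10:H0→d11:-→d12:-→d13:-→d14:-→d15:-→d16:H5  best=H5
  ? 197.61.0.0  path d0:-→d1:-→d2:-→d3:-→d4:-→d5:-→d6:-→d7:-→d8:H1→d9:-→d10:H0→d11:-→d12:-→d13:-→d14:-→d15:-→d16:H5  best=H5
  add 222.142.171.0/24 -> H4 at depth 24
  del 222.142.171.176/28 (clear depth 28)
  ? 222.142.160.1  path d0:-→d1:-→d2:-→d3:-→d4:-→d5:-→d6:-→d7:-→d8:H0→d9:-→d10:-→d11:-→d12:H2→d13:-→d14:-→d15:-→d16:-→d17:-→d18:-→d19:-→d20:H0  best=H0
  del 222.0.0.0/8 (clear depth 8)
  del 222.142.160.0/20 (clear depth 20)
  ? 228.179.152.71  path d0:-→d1:-→d2:-  best=no-route
  ? 59.24.152.132  path d0:-  best=no-route
  del 197.0.0.0/8 (clear depth 8)
  del 197.61.0.0/16 (clear depth 16)
  del 197.61.132.128/25 (clear depth 25)
  ? 222.142.171.9  path d0:-→d1:-→d2:-→d3:-→d4:-→d5:-→d6:-→d7:-→d8:-→d9:-→d10:-→d11:-→d12:H2→d13:-→d14:-→d15:-→d16:-→d17:-→d18:-→d19:-→d20:-→d21:-→d22:-→d23:-→d24:H4  best=H4
  del 197.0.0.0/10 (clear depth 10)
  ? 222.142.171.66  path d0:-→d1:-→d2:-→d3:-→d4:-→d5:-→d6:-→d7:-→d8:-→d9:-→d10:-→d11:-→d12:H2→d13:-→d14:-→d15:-→d16:-→d17:-→d18:-→d19:-→d20:-→d21:-→d22:-→d23:-→d24:H4  best=H4
  del 222.128.0.0/12 (clear depth 12)

== LOOKUPS ==
["H0","H4","H4","H0","H5","H5","H5","H0","no-route","no-route","H4","H4"]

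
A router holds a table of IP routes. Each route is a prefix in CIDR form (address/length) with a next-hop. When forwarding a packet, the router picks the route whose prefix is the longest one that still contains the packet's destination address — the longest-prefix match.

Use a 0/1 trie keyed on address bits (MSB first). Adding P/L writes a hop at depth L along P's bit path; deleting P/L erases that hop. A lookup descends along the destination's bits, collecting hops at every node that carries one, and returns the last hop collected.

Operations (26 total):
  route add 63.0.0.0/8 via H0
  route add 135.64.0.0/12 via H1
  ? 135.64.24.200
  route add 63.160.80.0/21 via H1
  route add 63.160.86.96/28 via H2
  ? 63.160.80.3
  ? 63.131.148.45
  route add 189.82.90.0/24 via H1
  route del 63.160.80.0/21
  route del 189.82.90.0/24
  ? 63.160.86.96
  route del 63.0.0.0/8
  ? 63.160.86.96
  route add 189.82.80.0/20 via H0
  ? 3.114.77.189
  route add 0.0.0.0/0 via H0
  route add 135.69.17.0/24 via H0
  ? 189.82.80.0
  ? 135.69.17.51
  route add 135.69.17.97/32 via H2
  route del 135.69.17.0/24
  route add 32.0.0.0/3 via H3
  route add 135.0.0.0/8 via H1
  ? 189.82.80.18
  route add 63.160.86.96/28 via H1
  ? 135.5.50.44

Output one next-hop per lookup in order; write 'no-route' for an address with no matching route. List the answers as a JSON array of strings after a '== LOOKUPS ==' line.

Process each operation:
  + 63.0.0.0/8 (H0) depth=8
  + 135.64.0.0/12 (H1) depth=12
  ? 135.64.24.200  path d0:-→d1:-→d2:-→d3:-→d4:-→d5:-→d6:-→d7:-→d8:-→d9:-→d10:-→d11:-→d12:H1  best=H1
  + 63.160.80.0/21 (H1) depth=21
  + 63.160.86.96/28 (H2) depth=28
  ? 63.160.80.3  path d0:-→d1:-→d2:-→d3:-→d4:-→d5:-→d6:-→d7:-→d8:H0→d9:-→d10:-→d11:-→d12:-→d13:-→d14:-→d15:-→d16:-→d17:-→d18:-→d19:-→d20:-→d21:H1  best=H1
  ? 63.131.148.45  path d0:-→d1:-→d2:-→d3:-→d4:-→d5:-→d6:-→d7:-→d8:H0→d9:-→d10:-  best=H0
  + 189.82.90.0/24 (H1) depth=24
  del 63.160.80.0/21 (clear depth 21)
  del 189.82.90.0/24 (clear depth 24)
  ? 63.160.86.96  path d0:-→d1:-→d2:-→d3:-→d4:-→d5:-→d6:-→d7:-→d8:H0→d9:-→d10:-→d11:-→d12:-→d13:-→d14:-→d15:-→d16:-→d17:-→d18:-→d19:-→d20:-→d21:-→d22:-→d23:-→d24:-→d25:-→d26:-→d27:-→d28:H2  best=H2
  del 63.0.0.0/8 (clear depth 8)
  ? 63.160.86.96  path d0:-→d1:-→d2:-→d3:-→d4:-→d5:-→d6:-→d7:-→d8:-→d9:-→d10:-→d11:-→d12:-→d13:-→d14:-→d15:-→d16:-→d17:-→d18:-→d19:-→d20:-→d21:-→d22:-→d23:-→d24:-→d25:-→d26:-→d27:-→d28:H2  best=H2
  + 189.82.80.0/20 (H0) depth=20
  ? 3.114.77.189  path d0:-→d1:-→d2:-  best=no-route
  + 0.0.0.0/0 (H0) depth=0
  + 135.69.17.0/24 (H0) depth=24
  ? 189.82.80.0  path d0:H0→d1:-→d2:-→d3:-→d4:-→d5:-→d6:-→d7:-→d8:-→d9:-→d10:-→d11:-→d12:-→d13:-→d14:-→d15:-→d16:-→d17:-→d18:-→d19:-→d20:H0  best=H0
  ? 135.69.17.51  path d0:H0→d1:-→d2:-→d3:-→d4:-→d5:-→d6:-→d7:-→d8:-→d9:-→d10:-→d11:-→d12:H1→d13:-→d14:-→d15:-→d16:-→d17:-→d18:-→d19:-→d20:-→d21:-→d22:-→d23:-→d24:H0  best=H0
  + 135.69.17.97/32 (H2) depth=32
  del 135.69.17.0/24 (clear depth 24)
  + 32.0.0.0/3 (H3) depth=3
  + 135.0.0.0/8 (H1) depth=8
  ? 189.82.80.18  path d0:H0→d1:-→d2:-→d3:-→d4:-→d5:-→d6:-→d7:-→d8:-→d9:-→d10:-→d11:-→d12:-→d13:-→d14:-→d15:-→d16:-→d17:-→d18:-→d19:-→d20:H0  best=H0
  + 63.160.86.96/28 (H1) depth=28
  ? 135.5.50.44  path d0:H0→d1:-→d2:-→d3:-→d4:-→d5:-→d6:-→d7:-→d8:H1→d9:-  best=H1

== LOOKUPS ==
["H1","H1","H0","H2","H2","no-route","H0","H0","H0","H1"]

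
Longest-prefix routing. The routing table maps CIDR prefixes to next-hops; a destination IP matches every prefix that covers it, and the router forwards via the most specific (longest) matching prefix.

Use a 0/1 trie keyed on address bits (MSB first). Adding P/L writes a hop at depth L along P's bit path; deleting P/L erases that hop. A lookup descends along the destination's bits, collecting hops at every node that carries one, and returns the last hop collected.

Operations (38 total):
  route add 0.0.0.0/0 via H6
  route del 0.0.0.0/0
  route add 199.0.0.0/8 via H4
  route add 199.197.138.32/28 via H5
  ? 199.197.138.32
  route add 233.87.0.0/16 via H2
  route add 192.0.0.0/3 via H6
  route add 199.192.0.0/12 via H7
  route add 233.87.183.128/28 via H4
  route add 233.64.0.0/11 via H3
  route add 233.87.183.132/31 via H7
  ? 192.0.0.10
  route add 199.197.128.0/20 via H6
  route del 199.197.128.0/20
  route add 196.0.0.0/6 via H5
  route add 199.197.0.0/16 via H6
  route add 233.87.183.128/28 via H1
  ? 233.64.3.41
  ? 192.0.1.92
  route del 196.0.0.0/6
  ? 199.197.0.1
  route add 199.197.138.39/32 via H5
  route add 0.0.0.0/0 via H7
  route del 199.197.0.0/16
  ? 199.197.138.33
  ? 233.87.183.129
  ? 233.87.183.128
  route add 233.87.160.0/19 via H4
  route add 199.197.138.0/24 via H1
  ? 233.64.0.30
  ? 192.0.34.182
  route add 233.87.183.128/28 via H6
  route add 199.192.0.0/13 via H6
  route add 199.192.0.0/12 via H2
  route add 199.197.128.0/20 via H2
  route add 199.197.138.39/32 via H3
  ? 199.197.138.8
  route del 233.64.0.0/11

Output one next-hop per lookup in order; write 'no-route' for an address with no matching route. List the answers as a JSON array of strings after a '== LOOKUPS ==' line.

Trace:
  add 0.0.0.0/0 -> H6 at depth 0
  - 0.0.0.0/0 clear@0
  add 199.0.0.0/8 -> H4 at depth 8
  add 199.197.138.32/28 -> H5 at depth 28
  Q 199.197.138.32: descend 1100011111000101100010100010 ; hops seen [H4,H5] ; pick H5
  add 233.87.0.0/16 -> H2 at depth 16
  add 192.0.0.0/3 -> H6 at depth 3
  add 199.192.0.0/12 -> H7 at depth 12
  add 233.87.183.128/28 -> H4 at depth 28
  add 233.64.0.0/11 -> H3 at depth 11
  add 233.87.183.132/31 -> H7 at depth 31
  Q 192.0.0.10: descend 11000 ; hops seen [H6] ; pick H6
  add 199.197.128.0/20 -> H6 at depth 20
  - 199.197.128.0/20 clear@20
  add 196.0.0.0/6 -> H5 at depth 6
  add 199.197.0.0/16 -> H6 at depth 16
  add 233.87.183.128/28 -> H1 at depth 28
  Q 233.64.3.41: descend 11101001010 ; hops seen [H3] ; pick H3
  Q 192.0.1.92: descend 11000 ; hops seen [H6] ; pick H6
  - 196.0.0.0/6 clear@6
  Q 199.197.0.1: descend 1100011111000101 ; hops seen [H6,H4,H7,H6] ; pick H6
  add 199.197.138.39/32 -> H5 at depth 32
  add 0.0.0.0/0 -> H7 at depth 0
  - 199.197.0.0/16 clear@16
  Q 199.197.138.33: descend 11000111110001011000101000100 ; hops seen [H7,H6,H4,H7,H5] ; pick H5
  Q 233.87.183.129: descend 11101001010101111011011110000 ; hops seen [H7,H3,H2,H1] ; pick H1
  Q 233.87.183.128: descend 11101001010101111011011110000 ; hops seen [H7,H3,H2,H1] ; pick H1
  add 233.87.160.0/19 -> H4 at depth 19
  add 199.197.138.0/24 -> H1 at depth 24
  Q 233.64.0.30: descend 11101001010 ; hops seen [H7,H3] ; pick H3
  Q 192.0.34.182: descend 11000 ; hops seen [H7,H6] ; pick H6
  add 233.87.183.128/28 -> H6 at depth 28
  add 199.192.0.0/13 -> H6 at depth 13
  add 199.192.0.0/12 -> H2 at depth 12
  add 199.197.128.0/20 -> H2 at depth 20
  add 199.197.138.39/32 -> H3 at depth 32
  Q 199.197.138.8: descend 11000111110001011000101000 ; hops seen [H7,H6,H4,H2,H6,H2,H1] ; pick H1
  - 233.64.0.0/11 clear@11

== LOOKUPS ==
["H5","H6","H3","H6","H6","H5","H1","H1","H3","H6","H1"]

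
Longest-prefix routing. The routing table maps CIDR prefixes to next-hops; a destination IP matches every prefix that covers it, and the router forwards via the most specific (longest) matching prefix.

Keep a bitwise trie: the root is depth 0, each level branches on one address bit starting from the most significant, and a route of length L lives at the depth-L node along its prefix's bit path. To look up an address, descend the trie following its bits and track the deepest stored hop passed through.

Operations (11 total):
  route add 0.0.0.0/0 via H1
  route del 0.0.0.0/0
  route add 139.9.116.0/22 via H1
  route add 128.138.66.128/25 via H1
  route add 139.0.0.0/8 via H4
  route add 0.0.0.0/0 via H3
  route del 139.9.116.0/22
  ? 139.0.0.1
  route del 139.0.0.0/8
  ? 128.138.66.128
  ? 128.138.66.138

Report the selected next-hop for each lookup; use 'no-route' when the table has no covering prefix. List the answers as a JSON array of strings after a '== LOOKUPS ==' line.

Process each operation:
  + 0.0.0.0/0 (H1) depth=0
  del 0.0.0.0/0 (clear depth 0)
  + 139.9.116.0/22 (H1) depth=22
  + 128.138.66.128/25 (H1) depth=25
  + 139.0.0.0/8 (H4) depth=8
  + 0.0.0.0/0 (H3) depth=0
  del 139.9.116.0/22 (clear depth 22)
  Q 139.0.0.1: descend 100010110000 ; hops seen [H3,H4] ; pick H4
  del 139.0.0.0/8 (clear depth 8)
  Q 128.138.66.128: descend 1000000010001010010000101 ; hops seen [H3,H1] ; pick H1
  Q 128.138.66.138: descend 1000000010001010010000101 ; hops seen [H3,H1] ; pick H1

== LOOKUPS ==
["H4","H1","H1"]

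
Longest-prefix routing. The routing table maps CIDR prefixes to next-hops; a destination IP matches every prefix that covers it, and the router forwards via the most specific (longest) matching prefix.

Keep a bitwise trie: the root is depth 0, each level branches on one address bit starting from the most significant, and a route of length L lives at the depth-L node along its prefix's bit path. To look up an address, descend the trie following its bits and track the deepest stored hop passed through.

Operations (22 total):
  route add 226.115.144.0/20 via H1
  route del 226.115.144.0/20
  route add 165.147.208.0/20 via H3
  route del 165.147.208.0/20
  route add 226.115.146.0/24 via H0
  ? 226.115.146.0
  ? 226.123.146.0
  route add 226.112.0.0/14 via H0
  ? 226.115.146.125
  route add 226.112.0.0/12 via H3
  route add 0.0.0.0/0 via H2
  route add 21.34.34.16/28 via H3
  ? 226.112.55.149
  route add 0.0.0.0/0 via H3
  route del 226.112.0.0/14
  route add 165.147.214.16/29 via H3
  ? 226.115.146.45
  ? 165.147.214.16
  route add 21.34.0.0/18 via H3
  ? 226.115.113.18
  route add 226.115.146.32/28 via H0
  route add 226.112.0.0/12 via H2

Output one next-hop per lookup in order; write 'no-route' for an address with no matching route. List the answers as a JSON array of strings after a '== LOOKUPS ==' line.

Trace:
  + 226.115.144.0/20 (H1) depth=20
  - 226.115.144.0/20 clear@20
  + 165.147.208.0/20 (H3) depth=20
  - 165.147.208.0/20 clear@20
  + 226.115.146.0/24 (H0) depth=24
  Q 226.115.146.0: descend 111000100111001110010010 ; hops seen [H0] ; pick H0
  Q 226.123.146.0: descend 111000100111 ; hops seen [∅] ; pick no-route
  + 226.112.0.0/14 (H0) depth=14
  Q 226.115.146.125: descend 111000100111001110010010 ; hops seen [H0,H0] ; pick H0
  + 226.112.0.0/12 (H3) depth=12
  + 0.0.0.0/0 (H2) depth=0
  + 21.34.34.16/28 (H3) depth=28
  Q 226.112.55.149: descend 11100010011100 ; hops seen [H2,H3,H0] ; pick H0
  + 0.0.0.0/0 (H3) depth=0
  - 226.112.0.0/14 clear@14
  + 165.147.214.16/29 (H3) depth=29
  Q 226.115.146.45: descend 111000100111001110010010 ; hops seen [H3,H3,H0] ; pick H0
  Q 165.147.214.16: descend 10100101100100111101011000010 ; hops seen [H3,H3] ; pick H3
  + 21.34.0.0/18 (H3) depth=18
  Q 226.115.113.18: descend 1110001001110011 ; hops seen [H3,H3] ; pick H3
  + 226.115.146.32/28 (H0) depth=28
  + 226.112.0.0/12 (H2) depth=12

== LOOKUPS ==
["H0","no-route","H0","H0","H0","H3","H3"]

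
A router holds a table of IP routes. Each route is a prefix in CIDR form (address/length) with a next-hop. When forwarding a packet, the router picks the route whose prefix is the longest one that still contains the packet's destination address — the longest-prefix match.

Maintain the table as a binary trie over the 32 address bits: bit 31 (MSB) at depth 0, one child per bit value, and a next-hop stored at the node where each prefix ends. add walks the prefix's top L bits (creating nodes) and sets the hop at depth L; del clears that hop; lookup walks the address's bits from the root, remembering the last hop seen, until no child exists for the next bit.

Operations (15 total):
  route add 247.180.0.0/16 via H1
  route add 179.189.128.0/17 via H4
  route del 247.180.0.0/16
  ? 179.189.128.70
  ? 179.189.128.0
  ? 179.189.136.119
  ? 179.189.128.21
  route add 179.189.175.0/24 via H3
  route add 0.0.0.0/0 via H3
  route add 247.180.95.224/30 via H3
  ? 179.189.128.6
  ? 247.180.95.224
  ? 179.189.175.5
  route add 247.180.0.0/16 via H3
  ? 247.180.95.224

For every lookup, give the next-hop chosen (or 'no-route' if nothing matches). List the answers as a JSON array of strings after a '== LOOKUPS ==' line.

Process each operation:
  + 247.180.0.0/16 (H1) depth=16
  + 179.189.128.0/17 (H4) depth=17
  - 247.180.0.0/16 clear@16
  Q 179.189.128.70: descend 10110011101111011 ; hops seen [H4] ; pick H4
  Q 179.189.128.0: descend 10110011101111011 ; hops seen [H4] ; pick H4
  Q 179.189.136.119: descend 10110011101111011 ; hops seen [H4] ; pick H4
  Q 179.189.128.21: descend 10110011101111011 ; hops seen [H4] ; pick H4
  + 179.189.175.0/24 (H3) depth=24
  + 0.0.0.0/0 (H3) depth=0
  + 247.180.95.224/30 (H3) depth=30
  Q 179.189.128.6: descend 101100111011110110 ; hops seen [H3,H4] ; pick H4
  Q 247.180.95.224: descend 111101111011010001011111111000 ; hops seen [H3,H3] ; pick H3
  Q 179.189.175.5: descend 101100111011110110101111 ; hops seen [H3,H4,H3] ; pick H3
  + 247.180.0.0/16 (H3) depth=16
  Q 247.180.95.224: descend 111101111011010001011111111000 ; hops seen [H3,H3,H3] ; pick H3

== LOOKUPS ==
["H4","H4","H4","H4","H4","H3","H3","H3"]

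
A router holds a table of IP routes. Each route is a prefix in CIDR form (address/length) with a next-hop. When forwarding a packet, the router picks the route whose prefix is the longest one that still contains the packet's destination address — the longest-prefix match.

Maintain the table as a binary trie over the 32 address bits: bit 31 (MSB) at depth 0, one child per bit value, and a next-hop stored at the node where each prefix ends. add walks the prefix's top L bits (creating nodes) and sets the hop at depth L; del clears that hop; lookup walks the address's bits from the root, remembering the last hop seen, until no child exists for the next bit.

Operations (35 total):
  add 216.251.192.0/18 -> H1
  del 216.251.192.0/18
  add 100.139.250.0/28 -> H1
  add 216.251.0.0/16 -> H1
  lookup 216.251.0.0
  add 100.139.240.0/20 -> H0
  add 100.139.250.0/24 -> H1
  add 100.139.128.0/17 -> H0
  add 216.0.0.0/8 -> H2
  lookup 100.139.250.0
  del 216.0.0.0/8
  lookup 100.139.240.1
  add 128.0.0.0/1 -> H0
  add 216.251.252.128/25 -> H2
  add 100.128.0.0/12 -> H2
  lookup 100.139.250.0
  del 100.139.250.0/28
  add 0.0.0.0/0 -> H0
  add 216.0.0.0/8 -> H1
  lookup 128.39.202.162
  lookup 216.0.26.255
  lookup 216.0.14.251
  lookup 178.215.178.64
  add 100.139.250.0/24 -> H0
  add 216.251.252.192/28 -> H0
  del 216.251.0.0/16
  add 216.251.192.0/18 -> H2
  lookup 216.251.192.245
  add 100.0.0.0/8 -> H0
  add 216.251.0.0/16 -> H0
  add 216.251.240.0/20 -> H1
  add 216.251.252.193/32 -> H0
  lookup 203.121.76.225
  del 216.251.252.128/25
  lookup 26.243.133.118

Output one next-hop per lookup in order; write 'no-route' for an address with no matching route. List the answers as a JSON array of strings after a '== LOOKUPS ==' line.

Process each operation:
  add 216.251.192.0/18 -> H1 at depth 18
  - 216.251.192.0/18 clear@18
  add 100.139.250.0/28 -> H1 at depth 28
  add 216.251.0.0/16 -> H1 at depth 16
  lookup 216.251.0.0: bits 1101100011111011 walk d0:-→d1:-→d2:-→d3:-→d4:-→d5:-→d6:-→d7:-→d8:-→d9:-→d10:-→d11:-→d12:-→d13:-→d14:-→d15:-→d16:H1 -> H1
  add 100.139.240.0/20 -> H0 at depth 20
  add 100.139.250.0/24 -> H1 at depth 24
  add 100.139.128.0/17 -> H0 at depth 17
  add 216.0.0.0/8 -> H2 at depth 8
  lookup 100.139.250.0: bits 0110010010001011111110100000 walk d0:-→d1:-→d2:-→d3:-→d4:-→d5:-→d6:-→d7:-→d8:-→d9:-→d10:-→d11:-→d12:-→d13:-→d14:-→d15:-→d16:-→d17:H0→d18:-→d19:-→d20:H0→d21:-→d22:-→d23:-→d24:H1→d25:-→d26:-→d27:-→d28:H1 -> H1
  - 216.0.0.0/8 clear@8
  lookup 100.139.240.1: bits 01100100100010111111 walk d0:-→d1:-→d2:-→d3:-→d4:-→d5:-→d6:-→d7:-→d8:-→d9:-→d10:-→d11:-→d12:-→d13:-→d14:-→d15:-→d16:-→d17:H0→d18:-→d19:-→d20:H0 -> H0
  add 128.0.0.0/1 -> H0 at depth 1
  add 216.251.252.128/25 -> H2 at depth 25
  add 100.128.0.0/12 -> H2 at depth 12
  lookup 100.139.250.0: bits 0110010010001011111110100000 walk d0:-→d1:-→d2:-→d3:-→d4:-→d5:-→d6:-→d7:-→d8:-→d9:-→d10:-→d11:-→d12:H2→d13:-→d14:-→d15:-→d16:-→d17:H0→d18:-→d19:-→d20:H0→d21:-→d22:-→d23:-→d24:H1→d25:-→d26:-→d27:-→d28:H1 -> H1
  - 100.139.250.0/28 clear@28
  add 0.0.0.0/0 -> H0 at depth 0
  add 216.0.0.0/8 -> H1 at depth 8
  lookup 128.39.202.162: bits 1 walk d0:H0→d1:H0 -> H0
  lookup 216.0.26.255: bits 11011000 walk d0:H0→d1:H0→d2:-→d3:-→d4:-→d5:-→d6:-→d7:-→d8:H1 -> H1
  lookup 216.0.14.251: bits 11011000 walk d0:H0→d1:H0→d2:-→d3:-→d4:-→d5:-→d6:-→d7:-→d8:H1 -> H1
  lookup 178.215.178.64: bits 1 walk d0:H0→d1:H0 -> H0
  add 100.139.250.0/24 -> H0 at depth 24
  add 216.251.252.192/28 -> H0 at depth 28
  - 216.251.0.0/16 clear@16
  add 216.251.192.0/18 -> H2 at depth 18
  lookup 216.251.192.245: bits 110110001111101111 walk d0:H0→d1:H0→d2:-→d3:-→d4:-→d5:-→d6:-→d7:-→d8:H1→d9:-→d10:-→d11:-→d12:-→d13:-→d14:-→d15:-→d16:-→d17:-→d18:H2 -> H2
  add 100.0.0.0/8 -> H0 at depth 8
  add 216.251.0.0/16 -> H0 at depth 16
  add 216.251.240.0/20 -> H1 at depth 20
  add 216.251.252.193/32 -> H0 at depth 32
  lookup 203.121.76.225: bits 110 walk d0:H0→d1:H0→d2:-→d3:- -> H0
  - 216.251.252.128/25 clear@25
  lookup 26.243.133.118: bits 0 walk d0:H0→d1:- -> H0

== LOOKUPS ==
["H1","H1","H0","H1","H0","H1","H1","H0","H2","H0","H0"]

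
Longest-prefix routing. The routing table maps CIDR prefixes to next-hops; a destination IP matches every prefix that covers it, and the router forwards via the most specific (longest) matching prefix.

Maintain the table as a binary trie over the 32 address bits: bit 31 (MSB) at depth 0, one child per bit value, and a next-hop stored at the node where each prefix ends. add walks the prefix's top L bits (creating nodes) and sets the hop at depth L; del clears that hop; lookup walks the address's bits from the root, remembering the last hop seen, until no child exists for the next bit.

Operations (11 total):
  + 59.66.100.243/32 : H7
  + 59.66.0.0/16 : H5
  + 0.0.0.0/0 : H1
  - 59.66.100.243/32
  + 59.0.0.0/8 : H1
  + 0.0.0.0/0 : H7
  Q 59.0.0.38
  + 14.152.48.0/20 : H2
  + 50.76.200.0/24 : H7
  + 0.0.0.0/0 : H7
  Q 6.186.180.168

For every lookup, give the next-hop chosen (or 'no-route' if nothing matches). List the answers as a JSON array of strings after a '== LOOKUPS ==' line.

Apply in order:
  add 59.66.100.243/32 -> H7 at depth 32
  add 59.66.0.0/16 -> H5 at depth 16
  add 0.0.0.0/0 -> H1 at depth 0
  - 59.66.100.243/32 clear@32
  add 59.0.0.0/8 -> H1 at depth 8
  add 0.0.0.0/0 -> H7 at depth 0
  ? 59.0.0.38  path d0:H7→d1:-→d2:-→d3:-→d4:-→d5:-→d6:-→d7:-→d8:H1→d9:-  best=H1
  add 14.152.48.0/20 -> H2 at depth 20
  add 50.76.200.0/24 -> H7 at depth 24
  add 0.0.0.0/0 -> H7 at depth 0
  ? 6.186.180.168  path d0:H7→d1:-→d2:-→d3:-→d4:-  best=H7

== LOOKUPS ==
["H1","H7"]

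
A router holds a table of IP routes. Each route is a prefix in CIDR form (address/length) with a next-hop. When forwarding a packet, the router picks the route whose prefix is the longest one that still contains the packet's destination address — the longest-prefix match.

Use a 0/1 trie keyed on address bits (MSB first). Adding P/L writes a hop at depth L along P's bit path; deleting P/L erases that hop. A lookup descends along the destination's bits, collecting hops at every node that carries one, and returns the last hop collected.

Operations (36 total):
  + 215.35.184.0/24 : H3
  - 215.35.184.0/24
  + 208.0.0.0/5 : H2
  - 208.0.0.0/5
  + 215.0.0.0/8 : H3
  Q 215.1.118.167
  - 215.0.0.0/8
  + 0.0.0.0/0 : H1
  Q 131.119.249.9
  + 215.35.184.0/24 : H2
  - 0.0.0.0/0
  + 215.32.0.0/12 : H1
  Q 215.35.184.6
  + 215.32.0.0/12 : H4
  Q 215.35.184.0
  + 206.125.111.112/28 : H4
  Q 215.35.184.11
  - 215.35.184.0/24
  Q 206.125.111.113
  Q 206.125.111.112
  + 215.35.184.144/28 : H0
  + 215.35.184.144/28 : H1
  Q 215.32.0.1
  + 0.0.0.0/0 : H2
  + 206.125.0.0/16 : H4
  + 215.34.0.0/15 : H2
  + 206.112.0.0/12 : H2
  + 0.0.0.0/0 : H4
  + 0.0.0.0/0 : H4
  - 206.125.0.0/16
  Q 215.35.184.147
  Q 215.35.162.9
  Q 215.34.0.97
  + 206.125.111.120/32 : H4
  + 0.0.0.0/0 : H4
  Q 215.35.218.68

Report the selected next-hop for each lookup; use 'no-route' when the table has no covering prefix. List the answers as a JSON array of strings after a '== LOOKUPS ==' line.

Trace:
  add 215.35.184.0/24 -> H3 at depth 24
  - 215.35.184.0/24 clear@24
  add 208.0.0.0/5 -> H2 at depth 5
  - 208.0.0.0/5 clear@5
  add 215.0.0.0/8 -> H3 at depth 8
  Q 215.1.118.167: descend 1101011100 ; hops seen [H3] ; pick H3
  - 215.0.0.0/8 clear@8
  add 0.0.0.0/0 -> H1 at depth 0
  Q 131.119.249.9: descend 1 ; hops seen [H1] ; pick H1
  add 215.35.184.0/24 -> H2 at depth 24
  - 0.0.0.0/0 clear@0
  add 215.32.0.0/12 -> H1 at depth 12
  Q 215.35.184.6: descend 110101110010001110111000 ; hops seen [H1,H2] ; pick H2
  add 215.32.0.0/12 -> H4 at depth 12
  Q 215.35.184.0: descend 110101110010001110111000 ; hops seen [H4,H2] ; pick H2
  add 206.125.111.112/28 -> H4 at depth 28
  Q 215.35.184.11: descend 110101110010001110111000 ; hops seen [H4,H2] ; pick H2
  - 215.35.184.0/24 clear@24
  Q 206.125.111.113: descend 1100111001111101011011110111 ; hops seen [H4] ; pick H4
  Q 206.125.111.112: descend 1100111001111101011011110111 ; hops seen [H4] ; pick H4
  add 215.35.184.144/28 -> H0 at depth 28
  add 215.35.184.144/28 -> H1 at depth 28
  Q 215.32.0.1: descend 11010111001000 ; hops seen [H4] ; pick H4
  add 0.0.0.0/0 -> H2 at depth 0
  add 206.125.0.0/16 -> H4 at depth 16
  add 215.34.0.0/15 -> H2 at depth 15
  add 206.112.0.0/12 -> H2 at depth 12
  add 0.0.0.0/0 -> H4 at depth 0
  add 0.0.0.0/0 -> H4 at depth 0
  - 206.125.0.0/16 clear@16
  Q 215.35.184.147: descend 1101011100100011101110001001 ; hops seen [H4,H4,H2,H1] ; pick H1
  Q 215.35.162.9: descend 1101011100100011101 ; hops seen [H4,H4,H2] ; pick H2
  Q 215.34.0.97: descend 110101110010001 ; hops seen [H4,H4,H2] ; pick H2
  add 206.125.111.120/32 -> H4 at depth 32
  add 0.0.0.0/0 -> H4 at depth 0
  Q 215.35.218.68: descend 11010111001000111 ; hops seen [H4,H4,H2] ; pick H2

== LOOKUPS ==
["H3","H1","H2","H2","H2","H4","H4","H4","H1","H2","H2","H2"]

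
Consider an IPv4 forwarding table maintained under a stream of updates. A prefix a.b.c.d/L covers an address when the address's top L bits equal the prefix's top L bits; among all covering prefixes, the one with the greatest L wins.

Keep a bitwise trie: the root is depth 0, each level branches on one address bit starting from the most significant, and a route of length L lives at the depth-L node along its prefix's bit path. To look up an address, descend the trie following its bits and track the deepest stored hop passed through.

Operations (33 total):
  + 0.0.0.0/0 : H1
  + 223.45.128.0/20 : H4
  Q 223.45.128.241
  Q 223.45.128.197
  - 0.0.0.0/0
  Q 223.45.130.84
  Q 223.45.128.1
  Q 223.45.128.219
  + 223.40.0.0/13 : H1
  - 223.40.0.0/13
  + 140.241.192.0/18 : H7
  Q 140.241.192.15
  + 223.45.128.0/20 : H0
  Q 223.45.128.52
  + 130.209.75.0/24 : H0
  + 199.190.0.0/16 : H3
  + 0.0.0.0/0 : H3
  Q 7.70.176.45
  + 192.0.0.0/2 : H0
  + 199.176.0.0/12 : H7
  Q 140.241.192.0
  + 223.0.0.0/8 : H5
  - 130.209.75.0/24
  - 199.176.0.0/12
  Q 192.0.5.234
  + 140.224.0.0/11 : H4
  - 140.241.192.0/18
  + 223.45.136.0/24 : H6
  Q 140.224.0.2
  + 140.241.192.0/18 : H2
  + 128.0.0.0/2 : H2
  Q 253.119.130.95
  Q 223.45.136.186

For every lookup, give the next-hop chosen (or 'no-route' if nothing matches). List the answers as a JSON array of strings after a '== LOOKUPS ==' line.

Apply in order:
  + 0.0.0.0/0 (H1) depth=0
  + 223.45.128.0/20 (H4) depth=20
  Q 223.45.128.241: descend 11011111001011011000 ; hops seen [H1,H4] ; pick H4
  Q 223.45.128.197: descend 11011111001011011000 ; hops seen [H1,H4] ; pick H4
  del 0.0.0.0/0 (clear depth 0)
  Q 223.45.130.84: descend 11011111001011011000 ; hops seen [H4] ; pick H4
  Q 223.45.128.1: descend 11011111001011011000 ; hops seen [H4] ; pick H4
  Q 223.45.128.219: descend 11011111001011011000 ; hops seen [H4] ; pick H4
  + 223.40.0.0/13 (H1) depth=13
  del 223.40.0.0/13 (clear depth 13)
  + 140.241.192.0/18 (H7) depth=18
  Q 140.241.192.15: descend 100011001111000111 ; hops seen [H7] ; pick H7
  + 223.45.128.0/20 (H0) depth=20
  Q 223.45.128.52: descend 11011111001011011000 ; hops seen [H0] ; pick H0
  + 130.209.75.0/24 (H0) depth=24
  + 199.190.0.0/16 (H3) depth=16
  + 0.0.0.0/0 (H3) depth=0
  Q 7.70.176.45: descend ε ; hops seen [H3] ; pick H3
  + 192.0.0.0/2 (H0) depth=2
  + 199.176.0.0/12 (H7) depth=12
  Q 140.241.192.0: descend 100011001111000111 ; hops seen [H3,H7] ; pick H7
  + 223.0.0.0/8 (H5) depth=8
  del 130.209.75.0/24 (clear depth 24)
  del 199.176.0.0/12 (clear depth 12)
  Q 192.0.5.234: descend 11000 ; hops seen [H3,H0] ; pick H0
  + 140.224.0.0/11 (H4) depth=11
  del 140.241.192.0/18 (clear depth 18)
  + 223.45.136.0/24 (H6) depth=24
  Q 140.224.0.2: descend 10001100111 ; hops seen [H3,H4] ; pick H4
  + 140.241.192.0/18 (H2) depth=18
  + 128.0.0.0/2 (H2) depth=2
  Q 253.119.130.95: descend 11 ; hops seen [H3,H0] ; pick H0
  Q 223.45.136.186: descend 110111110010110110001000 ; hops seen [H3,H0,H5,H0,H6] ; pick H6

== LOOKUPS ==
["H4","H4","H4","H4","H4","H7","H0","H3","H7","H0","H4","H0","H6"]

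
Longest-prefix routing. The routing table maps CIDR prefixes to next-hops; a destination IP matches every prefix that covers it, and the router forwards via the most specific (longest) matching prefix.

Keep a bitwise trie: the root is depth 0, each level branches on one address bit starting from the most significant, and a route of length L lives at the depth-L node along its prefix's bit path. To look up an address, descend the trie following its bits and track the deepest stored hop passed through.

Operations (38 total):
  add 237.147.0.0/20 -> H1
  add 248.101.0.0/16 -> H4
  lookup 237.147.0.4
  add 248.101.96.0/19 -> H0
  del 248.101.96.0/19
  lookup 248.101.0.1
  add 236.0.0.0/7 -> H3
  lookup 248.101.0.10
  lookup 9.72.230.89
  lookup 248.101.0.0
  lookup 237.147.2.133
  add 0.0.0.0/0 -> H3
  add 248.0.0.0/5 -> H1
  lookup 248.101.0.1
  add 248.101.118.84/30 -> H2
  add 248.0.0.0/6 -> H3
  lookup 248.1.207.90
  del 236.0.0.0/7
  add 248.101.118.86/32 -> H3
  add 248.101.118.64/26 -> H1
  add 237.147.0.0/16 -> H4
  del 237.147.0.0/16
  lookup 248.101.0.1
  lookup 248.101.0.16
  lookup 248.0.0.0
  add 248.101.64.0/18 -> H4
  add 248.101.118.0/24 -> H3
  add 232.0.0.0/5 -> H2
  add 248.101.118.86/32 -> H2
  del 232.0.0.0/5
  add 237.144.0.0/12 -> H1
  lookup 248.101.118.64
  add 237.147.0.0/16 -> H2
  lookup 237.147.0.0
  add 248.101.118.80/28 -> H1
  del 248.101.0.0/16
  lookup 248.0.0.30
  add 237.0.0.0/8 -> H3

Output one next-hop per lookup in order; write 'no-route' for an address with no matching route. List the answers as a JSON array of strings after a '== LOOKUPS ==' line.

Apply in order:
  add 237.147.0.0/20 -> H1 at depth 20
  add 248.101.0.0/16 -> H4 at depth 16
  Q 237.147.0.4: descend 11101101100100110000 ; hops seen [H1] ; pick H1
  add 248.101.96.0/19 -> H0 at depth 19
  - 248.101.96.0/19 clear@19
  Q 248.101.0.1: descend 11111000011001010 ; hops seen [H4] ; pick H4
  add 236.0.0.0/7 -> H3 at depth 7
  Q 248.101.0.10: descend 11111000011001010 ; hops seen [H4] ; pick H4
  Q 9.72.230.89: descend ε ; hops seen [∅] ; pick no-route
  Q 248.101.0.0: descend 11111000011001010 ; hops seen [H4] ; pick H4
  Q 237.147.2.133: descend 11101101100100110000 ; hops seen [H3,H1] ; pick H1
  add 0.0.0.0/0 -> H3 at depth 0
  add 248.0.0.0/5 -> H1 at depth 5
  Q 248.101.0.1: descend 11111000011001010 ; hops seen [H3,H1,H4] ; pick H4
  add 248.101.118.84/30 -> H2 at depth 30
  add 248.0.0.0/6 -> H3 at depth 6
  Q 248.1.207.90: descend 111110000 ; hops seen [H3,H1,H3] ; pick H3
  - 236.0.0.0/7 clear@7
  add 248.101.118.86/32 -> H3 at depth 32
  add 248.101.118.64/26 -> H1 at depth 26
  add 237.147.0.0/16 -> H4 at depth 16
  - 237.147.0.0/16 clear@16
  Q 248.101.0.1: descend 11111000011001010 ; hops seen [H3,H1,H3,H4] ; pick H4
  Q 248.101.0.16: descend 11111000011001010 ; hops seen [H3,H1,H3,H4] ; pick H4
  Q 248.0.0.0: descend 111110000 ; hops seen [H3,H1,H3] ; pick H3
  add 248.101.64.0/18 -> H4 at depth 18
  add 248.101.118.0/24 -> H3 at depth 24
  add 232.0.0.0/5 -> H2 at depth 5
  add 248.101.118.86/32 -> H2 at depth 32
  - 232.0.0.0/5 clear@5
  add 237.144.0.0/12 -> H1 at depth 12
  Q 248.101.118.64: descend 111110000110010101110110010 ; hops seen [H3,H1,H3,H4,H4,H3,H1] ; pick H1
  add 237.147.0.0/16 -> H2 at depth 16
  Q 237.147.0.0: descend 11101101100100110000 ; hops seen [H3,H1,H2,H1] ; pick H1
  add 248.101.118.80/28 -> H1 at depth 28
  - 248.101.0.0/16 clear@16
  Q 248.0.0.30: descend 111110000 ; hops seen [H3,H1,H3] ; pick H3
  add 237.0.0.0/8 -> H3 at depth 8

== LOOKUPS ==
["H1","H4","H4","no-route","H4","H1","H4","H3","H4","H4","H3","H1","H1","H3"]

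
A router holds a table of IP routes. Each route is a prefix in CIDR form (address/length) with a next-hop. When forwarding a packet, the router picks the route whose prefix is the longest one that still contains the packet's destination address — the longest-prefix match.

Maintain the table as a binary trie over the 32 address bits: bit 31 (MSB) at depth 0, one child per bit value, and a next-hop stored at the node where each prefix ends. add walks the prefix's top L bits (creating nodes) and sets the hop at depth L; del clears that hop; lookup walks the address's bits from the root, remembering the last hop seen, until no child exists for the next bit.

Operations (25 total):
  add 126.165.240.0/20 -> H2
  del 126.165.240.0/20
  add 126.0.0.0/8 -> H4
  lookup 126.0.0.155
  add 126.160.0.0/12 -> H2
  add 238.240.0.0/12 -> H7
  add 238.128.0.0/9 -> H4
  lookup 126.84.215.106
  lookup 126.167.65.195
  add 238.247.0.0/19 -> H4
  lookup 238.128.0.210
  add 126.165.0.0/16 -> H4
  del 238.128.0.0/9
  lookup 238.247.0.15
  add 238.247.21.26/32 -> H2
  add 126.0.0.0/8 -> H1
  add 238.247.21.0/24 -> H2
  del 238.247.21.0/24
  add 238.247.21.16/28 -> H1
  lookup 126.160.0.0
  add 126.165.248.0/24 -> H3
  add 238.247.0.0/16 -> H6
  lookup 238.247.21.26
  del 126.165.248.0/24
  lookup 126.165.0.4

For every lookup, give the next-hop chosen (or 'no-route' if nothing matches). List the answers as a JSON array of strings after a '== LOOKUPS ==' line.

Trace:
  add 126.165.240.0/20 -> H2 at depth 20
  del 126.165.240.0/20 (clear depth 20)
  add 126.0.0.0/8 -> H4 at depth 8
  lookup 126.0.0.155: bits 01111110 walk d0:-→d1:-→d2:-→d3:-→d4:-→d5:-→d6:-→d7:-→d8:H4 -> H4
  add 126.160.0.0/12 -> H2 at depth 12
  add 238.240.0.0/12 -> H7 at depth 12
  add 238.128.0.0/9 -> H4 at depth 9
  lookup 126.84.215.106: bits 01111110 walk d0:-→d1:-→d2:-→d3:-→d4:-→d5:-→d6:-→d7:-→d8:H4 -> H4
  lookup 126.167.65.195: bits 01111110101001 walk d0:-→d1:-→d2:-→d3:-→d4:-→d5:-→d6:-→d7:-→d8:H4→d9:-→d10:-→d11:-→d12:H2→d13:-→d14:- -> H2
  add 238.247.0.0/19 -> H4 at depth 19
  lookup 238.128.0.210: bits 111011101 walk d0:-→d1:-→d2:-→d3:-→d4:-→d5:-→d6:-→d7:-→d8:-→d9:H4 -> H4
  add 126.165.0.0/16 -> H4 at depth 16
  del 238.128.0.0/9 (clear depth 9)
  lookup 238.247.0.15: bits 1110111011110111000 walk d0:-→d1:-→d2:-→d3:-→d4:-→d5:-→d6:-→d7:-→d8:-→d9:-→d10:-→d11:-→d12:H7→d13:-→d14:-→d15:-→d16:-→d17:-→d18:-→d19:H4 -> H4
  add 238.247.21.26/32 -> H2 at depth 32
  add 126.0.0.0/8 -> H1 at depth 8
  add 238.247.21.0/24 -> H2 at depth 24
  del 238.247.21.0/24 (clear depth 24)
  add 238.247.21.16/28 -> H1 at depth 28
  lookup 126.160.0.0: bits 0111111010100 walk d0:-→d1:-→d2:-→d3:-→d4:-→d5:-→d6:-→d7:-→d8:H1→d9:-→d10:-→d11:-→d12:H2→d13:- -> H2
  add 126.165.248.0/24 -> H3 at depth 24
  add 238.247.0.0/16 -> H6 at depth 16
  lookup 238.247.21.26: bits 11101110111101110001010100011010 walk d0:-→d1:-→d2:-→d3:-→d4:-→d5:-→d6:-→d7:-→d8:-→d9:-→d10:-→d11:-→d12:H7→d13:-→d14:-→d15:-→d16:H6→d17:-→d18:-→d19:H4→d20:-→d21:-→d22:-→d23:-→d24:-→d25:-→d26:-→d27:-→d28:H1→d29:-→d30:-→d31:-→d32:H2 -> H2
  del 126.165.248.0/24 (clear depth 24)
  lookup 126.165.0.4: bits 0111111010100101 walk d0:-→d1:-→d2:-→d3:-→d4:-→d5:-→d6:-→d7:-→d8:H1→d9:-→d10:-→d11:-→d12:H2→d13:-→d14:-→d15:-→d16:H4 -> H4

== LOOKUPS ==
["H4","H4","H2","H4","H4","H2","H2","H4"]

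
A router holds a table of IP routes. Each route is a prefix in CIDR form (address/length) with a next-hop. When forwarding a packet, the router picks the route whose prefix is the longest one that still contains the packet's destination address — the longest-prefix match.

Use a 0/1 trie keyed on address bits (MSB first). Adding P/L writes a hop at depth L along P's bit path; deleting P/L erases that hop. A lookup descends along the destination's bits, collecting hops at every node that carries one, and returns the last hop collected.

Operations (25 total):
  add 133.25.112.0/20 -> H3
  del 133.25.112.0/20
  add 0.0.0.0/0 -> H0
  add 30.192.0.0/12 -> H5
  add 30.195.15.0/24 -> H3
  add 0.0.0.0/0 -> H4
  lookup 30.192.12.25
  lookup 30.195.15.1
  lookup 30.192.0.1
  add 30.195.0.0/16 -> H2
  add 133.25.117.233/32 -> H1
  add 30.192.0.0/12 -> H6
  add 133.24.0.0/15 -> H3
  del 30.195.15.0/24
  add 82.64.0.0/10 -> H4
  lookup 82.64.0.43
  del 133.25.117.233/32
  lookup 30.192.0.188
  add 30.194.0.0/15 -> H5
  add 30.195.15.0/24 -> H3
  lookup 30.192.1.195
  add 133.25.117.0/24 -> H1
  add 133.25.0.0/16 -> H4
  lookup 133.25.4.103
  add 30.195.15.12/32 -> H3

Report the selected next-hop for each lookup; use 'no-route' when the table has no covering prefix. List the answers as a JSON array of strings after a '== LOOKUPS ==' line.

Process each operation:
  add 133.25.112.0/20 -> H3 at depth 20
  del 133.25.112.0/20 (clear depth 20)
  add 0.0.0.0/0 -> H0 at depth 0
  add 30.192.0.0/12 -> H5 at depth 12
  add 30.195.15.0/24 -> H3 at depth 24
  add 0.0.0.0/0 -> H4 at depth 0
  ? 30.192.12.25  path d0:H4→d1:-→d2:-→d3:-→d4:-→d5:-→d6:-→d7:-→d8:-→d9:-→d10:-→d11:-→d12:H5→d13:-→d14:-  best=H5
  ? 30.195.15.1  path d0:H4→d1:-→d2:-→d3:-→d4:-→d5:-→d6:-→d7:-→d8:-→d9:-→d10:-→d11:-→d12:H5→d13:-→d14:-→d15:-→d16:-→d17:-→d18:-→d19:-→d20:-→d21:-→d22:-→d23:-→d24:H3  best=H3
  ? 30.192.0.1  path d0:H4→d1:-→d2:-→d3:-→d4:-→d5:-→d6:-→d7:-→d8:-→d9:-→d10:-→d11:-→d12:H5→d13:-→d14:-  best=H5
  add 30.195.0.0/16 -> H2 at depth 16
  add 133.25.117.233/32 -> H1 at depth 32
  add 30.192.0.0/12 -> H6 at depth 12
  add 133.24.0.0/15 -> H3 at depth 15
  del 30.195.15.0/24 (clear depth 24)
  add 82.64.0.0/10 -> H4 at depth 10
  ? 82.64.0.43  path d0:H4→d1:-→d2:-→d3:-→d4:-→d5:-→d6:-→d7:-→d8:-→d9:-→d10:H4  best=H4
  del 133.25.117.233/32 (clear depth 32)
  ? 30.192.0.188  path d0:H4→d1:-→d2:-→d3:-→d4:-→d5:-→d6:-→d7:-→d8:-→d9:-→d10:-→d11:-→d12:H6→d13:-→d14:-  best=H6
  add 30.194.0.0/15 -> H5 at depth 15
  add 30.195.15.0/24 -> H3 at depth 24
  ? 30.192.1.195  path d0:H4→d1:-→d2:-→d3:-→d4:-→d5:-→d6:-→d7:-→d8:-→d9:-→d10:-→d11:-→d12:H6→d13:-→d14:-  best=H6
  add 133.25.117.0/24 -> H1 at depth 24
  add 133.25.0.0/16 -> H4 at depth 16
  ? 133.25.4.103  path d0:H4→d1:-→d2:-→d3:-→d4:-→d5:-→d6:-→d7:-→d8:-→d9:-→d10:-→d11:-→d12:-→d13:-→d14:-→d15:H3→d16:H4→d17:-  best=H4
  add 30.195.15.12/32 -> H3 at depth 32

== LOOKUPS ==
["H5","H3","H5","H4","H6","H6","H4"]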